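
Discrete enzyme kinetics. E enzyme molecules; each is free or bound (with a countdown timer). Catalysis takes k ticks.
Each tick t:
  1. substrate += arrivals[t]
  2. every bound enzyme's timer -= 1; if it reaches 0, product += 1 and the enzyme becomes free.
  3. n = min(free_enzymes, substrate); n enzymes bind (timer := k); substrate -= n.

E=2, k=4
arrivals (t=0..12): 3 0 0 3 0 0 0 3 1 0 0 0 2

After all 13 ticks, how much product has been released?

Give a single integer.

Answer: 6

Derivation:
t=0: arr=3 -> substrate=1 bound=2 product=0
t=1: arr=0 -> substrate=1 bound=2 product=0
t=2: arr=0 -> substrate=1 bound=2 product=0
t=3: arr=3 -> substrate=4 bound=2 product=0
t=4: arr=0 -> substrate=2 bound=2 product=2
t=5: arr=0 -> substrate=2 bound=2 product=2
t=6: arr=0 -> substrate=2 bound=2 product=2
t=7: arr=3 -> substrate=5 bound=2 product=2
t=8: arr=1 -> substrate=4 bound=2 product=4
t=9: arr=0 -> substrate=4 bound=2 product=4
t=10: arr=0 -> substrate=4 bound=2 product=4
t=11: arr=0 -> substrate=4 bound=2 product=4
t=12: arr=2 -> substrate=4 bound=2 product=6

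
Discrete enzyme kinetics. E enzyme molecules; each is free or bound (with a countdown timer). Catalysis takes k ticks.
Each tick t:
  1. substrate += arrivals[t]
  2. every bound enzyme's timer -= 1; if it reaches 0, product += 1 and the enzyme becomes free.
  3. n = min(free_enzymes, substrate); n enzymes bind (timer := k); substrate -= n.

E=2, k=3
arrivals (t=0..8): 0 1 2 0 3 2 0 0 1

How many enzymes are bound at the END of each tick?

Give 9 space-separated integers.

Answer: 0 1 2 2 2 2 2 2 2

Derivation:
t=0: arr=0 -> substrate=0 bound=0 product=0
t=1: arr=1 -> substrate=0 bound=1 product=0
t=2: arr=2 -> substrate=1 bound=2 product=0
t=3: arr=0 -> substrate=1 bound=2 product=0
t=4: arr=3 -> substrate=3 bound=2 product=1
t=5: arr=2 -> substrate=4 bound=2 product=2
t=6: arr=0 -> substrate=4 bound=2 product=2
t=7: arr=0 -> substrate=3 bound=2 product=3
t=8: arr=1 -> substrate=3 bound=2 product=4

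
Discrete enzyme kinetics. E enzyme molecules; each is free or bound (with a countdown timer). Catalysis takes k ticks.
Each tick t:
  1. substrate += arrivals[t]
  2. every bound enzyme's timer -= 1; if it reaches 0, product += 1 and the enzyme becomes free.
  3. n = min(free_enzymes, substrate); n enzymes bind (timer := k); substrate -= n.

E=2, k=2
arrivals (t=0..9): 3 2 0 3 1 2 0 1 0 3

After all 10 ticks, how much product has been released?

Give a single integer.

t=0: arr=3 -> substrate=1 bound=2 product=0
t=1: arr=2 -> substrate=3 bound=2 product=0
t=2: arr=0 -> substrate=1 bound=2 product=2
t=3: arr=3 -> substrate=4 bound=2 product=2
t=4: arr=1 -> substrate=3 bound=2 product=4
t=5: arr=2 -> substrate=5 bound=2 product=4
t=6: arr=0 -> substrate=3 bound=2 product=6
t=7: arr=1 -> substrate=4 bound=2 product=6
t=8: arr=0 -> substrate=2 bound=2 product=8
t=9: arr=3 -> substrate=5 bound=2 product=8

Answer: 8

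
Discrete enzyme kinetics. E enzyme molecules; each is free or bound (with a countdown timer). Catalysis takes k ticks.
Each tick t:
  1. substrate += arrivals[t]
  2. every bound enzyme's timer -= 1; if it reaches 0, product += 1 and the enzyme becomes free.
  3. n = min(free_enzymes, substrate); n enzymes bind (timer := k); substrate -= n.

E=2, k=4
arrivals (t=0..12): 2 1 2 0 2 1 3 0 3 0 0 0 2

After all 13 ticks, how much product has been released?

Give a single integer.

t=0: arr=2 -> substrate=0 bound=2 product=0
t=1: arr=1 -> substrate=1 bound=2 product=0
t=2: arr=2 -> substrate=3 bound=2 product=0
t=3: arr=0 -> substrate=3 bound=2 product=0
t=4: arr=2 -> substrate=3 bound=2 product=2
t=5: arr=1 -> substrate=4 bound=2 product=2
t=6: arr=3 -> substrate=7 bound=2 product=2
t=7: arr=0 -> substrate=7 bound=2 product=2
t=8: arr=3 -> substrate=8 bound=2 product=4
t=9: arr=0 -> substrate=8 bound=2 product=4
t=10: arr=0 -> substrate=8 bound=2 product=4
t=11: arr=0 -> substrate=8 bound=2 product=4
t=12: arr=2 -> substrate=8 bound=2 product=6

Answer: 6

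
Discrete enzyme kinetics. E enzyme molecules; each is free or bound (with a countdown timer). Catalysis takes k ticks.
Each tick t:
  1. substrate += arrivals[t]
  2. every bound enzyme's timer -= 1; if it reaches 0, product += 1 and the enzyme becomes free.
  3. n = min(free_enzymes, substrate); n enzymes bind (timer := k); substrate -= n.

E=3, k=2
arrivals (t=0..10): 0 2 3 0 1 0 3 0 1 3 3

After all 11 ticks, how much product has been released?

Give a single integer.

t=0: arr=0 -> substrate=0 bound=0 product=0
t=1: arr=2 -> substrate=0 bound=2 product=0
t=2: arr=3 -> substrate=2 bound=3 product=0
t=3: arr=0 -> substrate=0 bound=3 product=2
t=4: arr=1 -> substrate=0 bound=3 product=3
t=5: arr=0 -> substrate=0 bound=1 product=5
t=6: arr=3 -> substrate=0 bound=3 product=6
t=7: arr=0 -> substrate=0 bound=3 product=6
t=8: arr=1 -> substrate=0 bound=1 product=9
t=9: arr=3 -> substrate=1 bound=3 product=9
t=10: arr=3 -> substrate=3 bound=3 product=10

Answer: 10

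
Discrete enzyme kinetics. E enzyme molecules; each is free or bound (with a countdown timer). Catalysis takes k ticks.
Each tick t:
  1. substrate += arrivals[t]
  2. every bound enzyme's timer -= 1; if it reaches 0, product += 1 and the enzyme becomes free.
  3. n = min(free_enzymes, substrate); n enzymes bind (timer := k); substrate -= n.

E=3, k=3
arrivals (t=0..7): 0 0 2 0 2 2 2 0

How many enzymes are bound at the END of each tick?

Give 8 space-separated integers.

t=0: arr=0 -> substrate=0 bound=0 product=0
t=1: arr=0 -> substrate=0 bound=0 product=0
t=2: arr=2 -> substrate=0 bound=2 product=0
t=3: arr=0 -> substrate=0 bound=2 product=0
t=4: arr=2 -> substrate=1 bound=3 product=0
t=5: arr=2 -> substrate=1 bound=3 product=2
t=6: arr=2 -> substrate=3 bound=3 product=2
t=7: arr=0 -> substrate=2 bound=3 product=3

Answer: 0 0 2 2 3 3 3 3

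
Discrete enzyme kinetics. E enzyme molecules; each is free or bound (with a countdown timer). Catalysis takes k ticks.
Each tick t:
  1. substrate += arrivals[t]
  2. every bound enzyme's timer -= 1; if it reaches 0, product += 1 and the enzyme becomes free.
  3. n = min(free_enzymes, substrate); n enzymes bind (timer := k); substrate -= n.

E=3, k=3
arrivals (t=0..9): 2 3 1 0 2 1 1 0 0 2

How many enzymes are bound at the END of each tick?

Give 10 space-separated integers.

Answer: 2 3 3 3 3 3 3 3 3 3

Derivation:
t=0: arr=2 -> substrate=0 bound=2 product=0
t=1: arr=3 -> substrate=2 bound=3 product=0
t=2: arr=1 -> substrate=3 bound=3 product=0
t=3: arr=0 -> substrate=1 bound=3 product=2
t=4: arr=2 -> substrate=2 bound=3 product=3
t=5: arr=1 -> substrate=3 bound=3 product=3
t=6: arr=1 -> substrate=2 bound=3 product=5
t=7: arr=0 -> substrate=1 bound=3 product=6
t=8: arr=0 -> substrate=1 bound=3 product=6
t=9: arr=2 -> substrate=1 bound=3 product=8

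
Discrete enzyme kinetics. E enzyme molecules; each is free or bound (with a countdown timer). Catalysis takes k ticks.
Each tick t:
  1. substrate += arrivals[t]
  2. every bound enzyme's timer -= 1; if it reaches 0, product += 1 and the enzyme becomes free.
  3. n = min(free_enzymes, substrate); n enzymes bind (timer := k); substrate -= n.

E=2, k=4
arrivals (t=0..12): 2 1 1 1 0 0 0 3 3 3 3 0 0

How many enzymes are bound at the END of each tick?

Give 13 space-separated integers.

Answer: 2 2 2 2 2 2 2 2 2 2 2 2 2

Derivation:
t=0: arr=2 -> substrate=0 bound=2 product=0
t=1: arr=1 -> substrate=1 bound=2 product=0
t=2: arr=1 -> substrate=2 bound=2 product=0
t=3: arr=1 -> substrate=3 bound=2 product=0
t=4: arr=0 -> substrate=1 bound=2 product=2
t=5: arr=0 -> substrate=1 bound=2 product=2
t=6: arr=0 -> substrate=1 bound=2 product=2
t=7: arr=3 -> substrate=4 bound=2 product=2
t=8: arr=3 -> substrate=5 bound=2 product=4
t=9: arr=3 -> substrate=8 bound=2 product=4
t=10: arr=3 -> substrate=11 bound=2 product=4
t=11: arr=0 -> substrate=11 bound=2 product=4
t=12: arr=0 -> substrate=9 bound=2 product=6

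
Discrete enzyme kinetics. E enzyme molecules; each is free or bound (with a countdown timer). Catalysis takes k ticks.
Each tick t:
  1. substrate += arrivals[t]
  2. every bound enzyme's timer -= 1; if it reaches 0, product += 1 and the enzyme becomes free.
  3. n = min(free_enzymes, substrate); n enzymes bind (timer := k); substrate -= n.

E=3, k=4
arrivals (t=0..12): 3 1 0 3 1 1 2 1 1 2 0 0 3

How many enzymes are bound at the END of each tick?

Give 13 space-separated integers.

Answer: 3 3 3 3 3 3 3 3 3 3 3 3 3

Derivation:
t=0: arr=3 -> substrate=0 bound=3 product=0
t=1: arr=1 -> substrate=1 bound=3 product=0
t=2: arr=0 -> substrate=1 bound=3 product=0
t=3: arr=3 -> substrate=4 bound=3 product=0
t=4: arr=1 -> substrate=2 bound=3 product=3
t=5: arr=1 -> substrate=3 bound=3 product=3
t=6: arr=2 -> substrate=5 bound=3 product=3
t=7: arr=1 -> substrate=6 bound=3 product=3
t=8: arr=1 -> substrate=4 bound=3 product=6
t=9: arr=2 -> substrate=6 bound=3 product=6
t=10: arr=0 -> substrate=6 bound=3 product=6
t=11: arr=0 -> substrate=6 bound=3 product=6
t=12: arr=3 -> substrate=6 bound=3 product=9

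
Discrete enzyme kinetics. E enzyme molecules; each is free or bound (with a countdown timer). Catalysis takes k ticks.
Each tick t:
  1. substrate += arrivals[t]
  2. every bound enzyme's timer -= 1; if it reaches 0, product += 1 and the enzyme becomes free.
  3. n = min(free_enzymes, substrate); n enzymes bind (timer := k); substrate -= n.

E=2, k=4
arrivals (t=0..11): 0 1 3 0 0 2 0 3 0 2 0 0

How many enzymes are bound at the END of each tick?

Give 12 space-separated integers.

t=0: arr=0 -> substrate=0 bound=0 product=0
t=1: arr=1 -> substrate=0 bound=1 product=0
t=2: arr=3 -> substrate=2 bound=2 product=0
t=3: arr=0 -> substrate=2 bound=2 product=0
t=4: arr=0 -> substrate=2 bound=2 product=0
t=5: arr=2 -> substrate=3 bound=2 product=1
t=6: arr=0 -> substrate=2 bound=2 product=2
t=7: arr=3 -> substrate=5 bound=2 product=2
t=8: arr=0 -> substrate=5 bound=2 product=2
t=9: arr=2 -> substrate=6 bound=2 product=3
t=10: arr=0 -> substrate=5 bound=2 product=4
t=11: arr=0 -> substrate=5 bound=2 product=4

Answer: 0 1 2 2 2 2 2 2 2 2 2 2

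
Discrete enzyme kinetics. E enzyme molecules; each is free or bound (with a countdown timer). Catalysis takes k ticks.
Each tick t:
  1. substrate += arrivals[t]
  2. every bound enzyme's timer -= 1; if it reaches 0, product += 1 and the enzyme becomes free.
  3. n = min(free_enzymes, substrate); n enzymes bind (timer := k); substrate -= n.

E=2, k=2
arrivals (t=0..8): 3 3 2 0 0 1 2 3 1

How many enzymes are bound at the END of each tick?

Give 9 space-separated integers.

t=0: arr=3 -> substrate=1 bound=2 product=0
t=1: arr=3 -> substrate=4 bound=2 product=0
t=2: arr=2 -> substrate=4 bound=2 product=2
t=3: arr=0 -> substrate=4 bound=2 product=2
t=4: arr=0 -> substrate=2 bound=2 product=4
t=5: arr=1 -> substrate=3 bound=2 product=4
t=6: arr=2 -> substrate=3 bound=2 product=6
t=7: arr=3 -> substrate=6 bound=2 product=6
t=8: arr=1 -> substrate=5 bound=2 product=8

Answer: 2 2 2 2 2 2 2 2 2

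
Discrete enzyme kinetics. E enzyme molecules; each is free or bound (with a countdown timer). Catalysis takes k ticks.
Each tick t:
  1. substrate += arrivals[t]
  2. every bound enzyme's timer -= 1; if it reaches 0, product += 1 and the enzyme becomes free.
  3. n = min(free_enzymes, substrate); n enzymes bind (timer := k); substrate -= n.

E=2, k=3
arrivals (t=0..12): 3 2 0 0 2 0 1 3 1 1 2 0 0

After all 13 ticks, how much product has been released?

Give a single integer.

Answer: 8

Derivation:
t=0: arr=3 -> substrate=1 bound=2 product=0
t=1: arr=2 -> substrate=3 bound=2 product=0
t=2: arr=0 -> substrate=3 bound=2 product=0
t=3: arr=0 -> substrate=1 bound=2 product=2
t=4: arr=2 -> substrate=3 bound=2 product=2
t=5: arr=0 -> substrate=3 bound=2 product=2
t=6: arr=1 -> substrate=2 bound=2 product=4
t=7: arr=3 -> substrate=5 bound=2 product=4
t=8: arr=1 -> substrate=6 bound=2 product=4
t=9: arr=1 -> substrate=5 bound=2 product=6
t=10: arr=2 -> substrate=7 bound=2 product=6
t=11: arr=0 -> substrate=7 bound=2 product=6
t=12: arr=0 -> substrate=5 bound=2 product=8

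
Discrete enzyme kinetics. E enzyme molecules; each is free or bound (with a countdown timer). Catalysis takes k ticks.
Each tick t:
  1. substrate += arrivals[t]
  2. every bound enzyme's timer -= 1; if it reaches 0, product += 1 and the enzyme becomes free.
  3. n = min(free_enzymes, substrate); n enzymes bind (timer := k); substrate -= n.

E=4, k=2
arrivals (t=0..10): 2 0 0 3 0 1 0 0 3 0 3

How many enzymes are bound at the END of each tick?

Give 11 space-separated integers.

t=0: arr=2 -> substrate=0 bound=2 product=0
t=1: arr=0 -> substrate=0 bound=2 product=0
t=2: arr=0 -> substrate=0 bound=0 product=2
t=3: arr=3 -> substrate=0 bound=3 product=2
t=4: arr=0 -> substrate=0 bound=3 product=2
t=5: arr=1 -> substrate=0 bound=1 product=5
t=6: arr=0 -> substrate=0 bound=1 product=5
t=7: arr=0 -> substrate=0 bound=0 product=6
t=8: arr=3 -> substrate=0 bound=3 product=6
t=9: arr=0 -> substrate=0 bound=3 product=6
t=10: arr=3 -> substrate=0 bound=3 product=9

Answer: 2 2 0 3 3 1 1 0 3 3 3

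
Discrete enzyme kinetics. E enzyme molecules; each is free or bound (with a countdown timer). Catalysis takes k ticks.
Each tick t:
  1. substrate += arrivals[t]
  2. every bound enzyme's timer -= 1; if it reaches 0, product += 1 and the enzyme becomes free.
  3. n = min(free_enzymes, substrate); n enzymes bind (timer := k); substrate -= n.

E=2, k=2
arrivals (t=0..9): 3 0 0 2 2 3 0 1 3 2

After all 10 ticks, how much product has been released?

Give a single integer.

Answer: 8

Derivation:
t=0: arr=3 -> substrate=1 bound=2 product=0
t=1: arr=0 -> substrate=1 bound=2 product=0
t=2: arr=0 -> substrate=0 bound=1 product=2
t=3: arr=2 -> substrate=1 bound=2 product=2
t=4: arr=2 -> substrate=2 bound=2 product=3
t=5: arr=3 -> substrate=4 bound=2 product=4
t=6: arr=0 -> substrate=3 bound=2 product=5
t=7: arr=1 -> substrate=3 bound=2 product=6
t=8: arr=3 -> substrate=5 bound=2 product=7
t=9: arr=2 -> substrate=6 bound=2 product=8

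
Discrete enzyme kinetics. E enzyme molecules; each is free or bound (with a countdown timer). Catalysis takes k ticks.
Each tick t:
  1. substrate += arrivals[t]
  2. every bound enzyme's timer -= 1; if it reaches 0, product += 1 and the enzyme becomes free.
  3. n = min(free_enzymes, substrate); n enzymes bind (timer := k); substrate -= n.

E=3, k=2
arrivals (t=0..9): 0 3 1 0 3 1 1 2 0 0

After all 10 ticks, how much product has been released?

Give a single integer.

t=0: arr=0 -> substrate=0 bound=0 product=0
t=1: arr=3 -> substrate=0 bound=3 product=0
t=2: arr=1 -> substrate=1 bound=3 product=0
t=3: arr=0 -> substrate=0 bound=1 product=3
t=4: arr=3 -> substrate=1 bound=3 product=3
t=5: arr=1 -> substrate=1 bound=3 product=4
t=6: arr=1 -> substrate=0 bound=3 product=6
t=7: arr=2 -> substrate=1 bound=3 product=7
t=8: arr=0 -> substrate=0 bound=2 product=9
t=9: arr=0 -> substrate=0 bound=1 product=10

Answer: 10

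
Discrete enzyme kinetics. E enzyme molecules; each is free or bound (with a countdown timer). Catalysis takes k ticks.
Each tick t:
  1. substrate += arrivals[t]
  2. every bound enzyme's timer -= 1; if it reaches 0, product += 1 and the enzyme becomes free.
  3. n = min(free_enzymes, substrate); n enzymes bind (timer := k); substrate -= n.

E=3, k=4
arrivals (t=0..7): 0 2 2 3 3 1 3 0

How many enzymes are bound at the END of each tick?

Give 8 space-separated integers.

Answer: 0 2 3 3 3 3 3 3

Derivation:
t=0: arr=0 -> substrate=0 bound=0 product=0
t=1: arr=2 -> substrate=0 bound=2 product=0
t=2: arr=2 -> substrate=1 bound=3 product=0
t=3: arr=3 -> substrate=4 bound=3 product=0
t=4: arr=3 -> substrate=7 bound=3 product=0
t=5: arr=1 -> substrate=6 bound=3 product=2
t=6: arr=3 -> substrate=8 bound=3 product=3
t=7: arr=0 -> substrate=8 bound=3 product=3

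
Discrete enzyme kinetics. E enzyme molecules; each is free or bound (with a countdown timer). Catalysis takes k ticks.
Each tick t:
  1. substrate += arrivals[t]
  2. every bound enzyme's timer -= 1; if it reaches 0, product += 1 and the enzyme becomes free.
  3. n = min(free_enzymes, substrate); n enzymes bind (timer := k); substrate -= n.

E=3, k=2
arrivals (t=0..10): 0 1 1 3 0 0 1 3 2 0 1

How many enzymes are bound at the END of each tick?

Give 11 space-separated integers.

Answer: 0 1 2 3 3 1 1 3 3 3 3

Derivation:
t=0: arr=0 -> substrate=0 bound=0 product=0
t=1: arr=1 -> substrate=0 bound=1 product=0
t=2: arr=1 -> substrate=0 bound=2 product=0
t=3: arr=3 -> substrate=1 bound=3 product=1
t=4: arr=0 -> substrate=0 bound=3 product=2
t=5: arr=0 -> substrate=0 bound=1 product=4
t=6: arr=1 -> substrate=0 bound=1 product=5
t=7: arr=3 -> substrate=1 bound=3 product=5
t=8: arr=2 -> substrate=2 bound=3 product=6
t=9: arr=0 -> substrate=0 bound=3 product=8
t=10: arr=1 -> substrate=0 bound=3 product=9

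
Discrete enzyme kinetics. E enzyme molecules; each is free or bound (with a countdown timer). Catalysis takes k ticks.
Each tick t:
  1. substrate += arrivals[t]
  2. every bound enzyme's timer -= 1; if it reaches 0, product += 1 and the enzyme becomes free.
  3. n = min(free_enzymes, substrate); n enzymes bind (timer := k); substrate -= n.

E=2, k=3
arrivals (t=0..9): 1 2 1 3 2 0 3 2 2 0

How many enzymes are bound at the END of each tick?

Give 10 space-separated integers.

t=0: arr=1 -> substrate=0 bound=1 product=0
t=1: arr=2 -> substrate=1 bound=2 product=0
t=2: arr=1 -> substrate=2 bound=2 product=0
t=3: arr=3 -> substrate=4 bound=2 product=1
t=4: arr=2 -> substrate=5 bound=2 product=2
t=5: arr=0 -> substrate=5 bound=2 product=2
t=6: arr=3 -> substrate=7 bound=2 product=3
t=7: arr=2 -> substrate=8 bound=2 product=4
t=8: arr=2 -> substrate=10 bound=2 product=4
t=9: arr=0 -> substrate=9 bound=2 product=5

Answer: 1 2 2 2 2 2 2 2 2 2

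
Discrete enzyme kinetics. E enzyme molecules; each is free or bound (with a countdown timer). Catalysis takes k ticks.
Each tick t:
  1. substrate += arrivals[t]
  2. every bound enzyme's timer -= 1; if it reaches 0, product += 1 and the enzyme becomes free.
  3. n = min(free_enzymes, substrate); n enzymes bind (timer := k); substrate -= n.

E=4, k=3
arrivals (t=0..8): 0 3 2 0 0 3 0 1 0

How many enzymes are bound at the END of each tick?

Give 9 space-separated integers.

t=0: arr=0 -> substrate=0 bound=0 product=0
t=1: arr=3 -> substrate=0 bound=3 product=0
t=2: arr=2 -> substrate=1 bound=4 product=0
t=3: arr=0 -> substrate=1 bound=4 product=0
t=4: arr=0 -> substrate=0 bound=2 product=3
t=5: arr=3 -> substrate=0 bound=4 product=4
t=6: arr=0 -> substrate=0 bound=4 product=4
t=7: arr=1 -> substrate=0 bound=4 product=5
t=8: arr=0 -> substrate=0 bound=1 product=8

Answer: 0 3 4 4 2 4 4 4 1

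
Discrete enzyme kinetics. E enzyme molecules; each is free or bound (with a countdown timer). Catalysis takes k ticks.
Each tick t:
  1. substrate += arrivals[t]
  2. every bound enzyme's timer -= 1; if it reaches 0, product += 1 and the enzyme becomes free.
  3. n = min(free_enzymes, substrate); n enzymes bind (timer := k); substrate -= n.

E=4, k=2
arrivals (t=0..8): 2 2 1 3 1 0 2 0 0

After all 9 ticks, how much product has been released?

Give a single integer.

t=0: arr=2 -> substrate=0 bound=2 product=0
t=1: arr=2 -> substrate=0 bound=4 product=0
t=2: arr=1 -> substrate=0 bound=3 product=2
t=3: arr=3 -> substrate=0 bound=4 product=4
t=4: arr=1 -> substrate=0 bound=4 product=5
t=5: arr=0 -> substrate=0 bound=1 product=8
t=6: arr=2 -> substrate=0 bound=2 product=9
t=7: arr=0 -> substrate=0 bound=2 product=9
t=8: arr=0 -> substrate=0 bound=0 product=11

Answer: 11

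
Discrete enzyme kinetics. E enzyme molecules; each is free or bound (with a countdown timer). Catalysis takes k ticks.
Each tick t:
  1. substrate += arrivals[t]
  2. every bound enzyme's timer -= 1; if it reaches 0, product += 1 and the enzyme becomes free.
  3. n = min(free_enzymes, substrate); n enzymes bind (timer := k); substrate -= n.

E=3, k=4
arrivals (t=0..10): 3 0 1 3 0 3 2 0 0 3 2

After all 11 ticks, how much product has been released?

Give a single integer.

t=0: arr=3 -> substrate=0 bound=3 product=0
t=1: arr=0 -> substrate=0 bound=3 product=0
t=2: arr=1 -> substrate=1 bound=3 product=0
t=3: arr=3 -> substrate=4 bound=3 product=0
t=4: arr=0 -> substrate=1 bound=3 product=3
t=5: arr=3 -> substrate=4 bound=3 product=3
t=6: arr=2 -> substrate=6 bound=3 product=3
t=7: arr=0 -> substrate=6 bound=3 product=3
t=8: arr=0 -> substrate=3 bound=3 product=6
t=9: arr=3 -> substrate=6 bound=3 product=6
t=10: arr=2 -> substrate=8 bound=3 product=6

Answer: 6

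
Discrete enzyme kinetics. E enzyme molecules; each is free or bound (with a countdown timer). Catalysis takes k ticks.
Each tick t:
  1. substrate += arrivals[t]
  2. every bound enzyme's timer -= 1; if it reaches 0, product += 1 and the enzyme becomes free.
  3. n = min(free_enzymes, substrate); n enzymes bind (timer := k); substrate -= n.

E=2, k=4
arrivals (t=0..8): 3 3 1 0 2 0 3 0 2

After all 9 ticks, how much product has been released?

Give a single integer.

Answer: 4

Derivation:
t=0: arr=3 -> substrate=1 bound=2 product=0
t=1: arr=3 -> substrate=4 bound=2 product=0
t=2: arr=1 -> substrate=5 bound=2 product=0
t=3: arr=0 -> substrate=5 bound=2 product=0
t=4: arr=2 -> substrate=5 bound=2 product=2
t=5: arr=0 -> substrate=5 bound=2 product=2
t=6: arr=3 -> substrate=8 bound=2 product=2
t=7: arr=0 -> substrate=8 bound=2 product=2
t=8: arr=2 -> substrate=8 bound=2 product=4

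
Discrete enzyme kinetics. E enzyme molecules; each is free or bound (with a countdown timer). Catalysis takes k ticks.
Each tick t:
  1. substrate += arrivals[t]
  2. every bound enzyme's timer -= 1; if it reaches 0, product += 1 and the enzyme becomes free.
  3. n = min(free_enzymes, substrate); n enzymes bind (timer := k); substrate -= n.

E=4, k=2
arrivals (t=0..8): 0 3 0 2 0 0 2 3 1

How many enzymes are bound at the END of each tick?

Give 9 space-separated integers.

t=0: arr=0 -> substrate=0 bound=0 product=0
t=1: arr=3 -> substrate=0 bound=3 product=0
t=2: arr=0 -> substrate=0 bound=3 product=0
t=3: arr=2 -> substrate=0 bound=2 product=3
t=4: arr=0 -> substrate=0 bound=2 product=3
t=5: arr=0 -> substrate=0 bound=0 product=5
t=6: arr=2 -> substrate=0 bound=2 product=5
t=7: arr=3 -> substrate=1 bound=4 product=5
t=8: arr=1 -> substrate=0 bound=4 product=7

Answer: 0 3 3 2 2 0 2 4 4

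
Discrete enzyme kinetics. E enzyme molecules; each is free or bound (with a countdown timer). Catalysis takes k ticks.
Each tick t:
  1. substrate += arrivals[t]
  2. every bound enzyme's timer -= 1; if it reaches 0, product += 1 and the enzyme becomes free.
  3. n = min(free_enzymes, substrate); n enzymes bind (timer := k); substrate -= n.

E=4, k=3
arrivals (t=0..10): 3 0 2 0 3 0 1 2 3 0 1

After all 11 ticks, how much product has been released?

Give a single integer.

Answer: 11

Derivation:
t=0: arr=3 -> substrate=0 bound=3 product=0
t=1: arr=0 -> substrate=0 bound=3 product=0
t=2: arr=2 -> substrate=1 bound=4 product=0
t=3: arr=0 -> substrate=0 bound=2 product=3
t=4: arr=3 -> substrate=1 bound=4 product=3
t=5: arr=0 -> substrate=0 bound=4 product=4
t=6: arr=1 -> substrate=0 bound=4 product=5
t=7: arr=2 -> substrate=0 bound=4 product=7
t=8: arr=3 -> substrate=2 bound=4 product=8
t=9: arr=0 -> substrate=1 bound=4 product=9
t=10: arr=1 -> substrate=0 bound=4 product=11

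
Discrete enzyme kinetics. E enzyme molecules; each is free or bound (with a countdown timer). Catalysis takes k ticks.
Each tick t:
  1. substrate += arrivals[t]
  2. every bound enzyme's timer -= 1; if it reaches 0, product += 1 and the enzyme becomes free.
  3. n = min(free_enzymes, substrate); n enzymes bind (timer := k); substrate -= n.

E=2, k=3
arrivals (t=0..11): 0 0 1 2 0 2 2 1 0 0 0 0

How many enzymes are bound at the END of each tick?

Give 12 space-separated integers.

t=0: arr=0 -> substrate=0 bound=0 product=0
t=1: arr=0 -> substrate=0 bound=0 product=0
t=2: arr=1 -> substrate=0 bound=1 product=0
t=3: arr=2 -> substrate=1 bound=2 product=0
t=4: arr=0 -> substrate=1 bound=2 product=0
t=5: arr=2 -> substrate=2 bound=2 product=1
t=6: arr=2 -> substrate=3 bound=2 product=2
t=7: arr=1 -> substrate=4 bound=2 product=2
t=8: arr=0 -> substrate=3 bound=2 product=3
t=9: arr=0 -> substrate=2 bound=2 product=4
t=10: arr=0 -> substrate=2 bound=2 product=4
t=11: arr=0 -> substrate=1 bound=2 product=5

Answer: 0 0 1 2 2 2 2 2 2 2 2 2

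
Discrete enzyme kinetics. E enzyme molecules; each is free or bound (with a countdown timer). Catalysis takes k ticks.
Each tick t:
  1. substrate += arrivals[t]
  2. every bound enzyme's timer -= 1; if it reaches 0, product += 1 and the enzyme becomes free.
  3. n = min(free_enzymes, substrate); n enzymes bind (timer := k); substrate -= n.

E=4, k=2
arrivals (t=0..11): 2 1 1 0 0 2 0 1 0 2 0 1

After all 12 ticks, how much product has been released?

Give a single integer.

Answer: 9

Derivation:
t=0: arr=2 -> substrate=0 bound=2 product=0
t=1: arr=1 -> substrate=0 bound=3 product=0
t=2: arr=1 -> substrate=0 bound=2 product=2
t=3: arr=0 -> substrate=0 bound=1 product=3
t=4: arr=0 -> substrate=0 bound=0 product=4
t=5: arr=2 -> substrate=0 bound=2 product=4
t=6: arr=0 -> substrate=0 bound=2 product=4
t=7: arr=1 -> substrate=0 bound=1 product=6
t=8: arr=0 -> substrate=0 bound=1 product=6
t=9: arr=2 -> substrate=0 bound=2 product=7
t=10: arr=0 -> substrate=0 bound=2 product=7
t=11: arr=1 -> substrate=0 bound=1 product=9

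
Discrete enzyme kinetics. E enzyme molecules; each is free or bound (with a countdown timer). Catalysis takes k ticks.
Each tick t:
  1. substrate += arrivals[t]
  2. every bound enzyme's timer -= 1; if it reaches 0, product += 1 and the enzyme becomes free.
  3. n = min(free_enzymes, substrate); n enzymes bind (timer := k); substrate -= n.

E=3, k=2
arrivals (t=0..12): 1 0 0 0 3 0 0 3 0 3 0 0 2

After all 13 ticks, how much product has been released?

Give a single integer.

Answer: 10

Derivation:
t=0: arr=1 -> substrate=0 bound=1 product=0
t=1: arr=0 -> substrate=0 bound=1 product=0
t=2: arr=0 -> substrate=0 bound=0 product=1
t=3: arr=0 -> substrate=0 bound=0 product=1
t=4: arr=3 -> substrate=0 bound=3 product=1
t=5: arr=0 -> substrate=0 bound=3 product=1
t=6: arr=0 -> substrate=0 bound=0 product=4
t=7: arr=3 -> substrate=0 bound=3 product=4
t=8: arr=0 -> substrate=0 bound=3 product=4
t=9: arr=3 -> substrate=0 bound=3 product=7
t=10: arr=0 -> substrate=0 bound=3 product=7
t=11: arr=0 -> substrate=0 bound=0 product=10
t=12: arr=2 -> substrate=0 bound=2 product=10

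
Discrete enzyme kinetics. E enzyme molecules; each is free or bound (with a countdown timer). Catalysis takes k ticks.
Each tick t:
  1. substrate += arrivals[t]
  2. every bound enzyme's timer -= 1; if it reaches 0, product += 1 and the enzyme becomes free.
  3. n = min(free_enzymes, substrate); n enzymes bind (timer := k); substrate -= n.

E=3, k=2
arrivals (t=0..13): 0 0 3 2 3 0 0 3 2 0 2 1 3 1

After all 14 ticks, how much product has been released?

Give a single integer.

Answer: 15

Derivation:
t=0: arr=0 -> substrate=0 bound=0 product=0
t=1: arr=0 -> substrate=0 bound=0 product=0
t=2: arr=3 -> substrate=0 bound=3 product=0
t=3: arr=2 -> substrate=2 bound=3 product=0
t=4: arr=3 -> substrate=2 bound=3 product=3
t=5: arr=0 -> substrate=2 bound=3 product=3
t=6: arr=0 -> substrate=0 bound=2 product=6
t=7: arr=3 -> substrate=2 bound=3 product=6
t=8: arr=2 -> substrate=2 bound=3 product=8
t=9: arr=0 -> substrate=1 bound=3 product=9
t=10: arr=2 -> substrate=1 bound=3 product=11
t=11: arr=1 -> substrate=1 bound=3 product=12
t=12: arr=3 -> substrate=2 bound=3 product=14
t=13: arr=1 -> substrate=2 bound=3 product=15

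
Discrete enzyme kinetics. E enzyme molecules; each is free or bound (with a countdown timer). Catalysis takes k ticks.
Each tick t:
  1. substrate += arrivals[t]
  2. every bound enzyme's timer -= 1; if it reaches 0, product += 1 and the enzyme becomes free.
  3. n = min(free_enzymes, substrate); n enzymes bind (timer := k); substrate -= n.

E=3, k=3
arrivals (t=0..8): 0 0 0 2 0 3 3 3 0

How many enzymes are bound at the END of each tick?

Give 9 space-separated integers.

t=0: arr=0 -> substrate=0 bound=0 product=0
t=1: arr=0 -> substrate=0 bound=0 product=0
t=2: arr=0 -> substrate=0 bound=0 product=0
t=3: arr=2 -> substrate=0 bound=2 product=0
t=4: arr=0 -> substrate=0 bound=2 product=0
t=5: arr=3 -> substrate=2 bound=3 product=0
t=6: arr=3 -> substrate=3 bound=3 product=2
t=7: arr=3 -> substrate=6 bound=3 product=2
t=8: arr=0 -> substrate=5 bound=3 product=3

Answer: 0 0 0 2 2 3 3 3 3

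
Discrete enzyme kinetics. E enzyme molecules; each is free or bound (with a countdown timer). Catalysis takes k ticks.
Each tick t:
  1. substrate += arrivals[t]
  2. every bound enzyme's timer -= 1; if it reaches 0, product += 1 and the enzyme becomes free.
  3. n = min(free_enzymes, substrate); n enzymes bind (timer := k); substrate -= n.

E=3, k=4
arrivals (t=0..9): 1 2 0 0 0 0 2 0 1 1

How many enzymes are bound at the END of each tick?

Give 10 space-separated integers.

Answer: 1 3 3 3 2 0 2 2 3 3

Derivation:
t=0: arr=1 -> substrate=0 bound=1 product=0
t=1: arr=2 -> substrate=0 bound=3 product=0
t=2: arr=0 -> substrate=0 bound=3 product=0
t=3: arr=0 -> substrate=0 bound=3 product=0
t=4: arr=0 -> substrate=0 bound=2 product=1
t=5: arr=0 -> substrate=0 bound=0 product=3
t=6: arr=2 -> substrate=0 bound=2 product=3
t=7: arr=0 -> substrate=0 bound=2 product=3
t=8: arr=1 -> substrate=0 bound=3 product=3
t=9: arr=1 -> substrate=1 bound=3 product=3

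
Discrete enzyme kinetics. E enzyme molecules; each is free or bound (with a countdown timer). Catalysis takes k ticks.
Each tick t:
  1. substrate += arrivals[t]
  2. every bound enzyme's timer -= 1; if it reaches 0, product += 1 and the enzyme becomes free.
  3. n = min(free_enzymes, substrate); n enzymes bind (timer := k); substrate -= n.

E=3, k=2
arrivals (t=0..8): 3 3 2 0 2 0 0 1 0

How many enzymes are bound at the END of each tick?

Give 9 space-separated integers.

Answer: 3 3 3 3 3 3 1 2 1

Derivation:
t=0: arr=3 -> substrate=0 bound=3 product=0
t=1: arr=3 -> substrate=3 bound=3 product=0
t=2: arr=2 -> substrate=2 bound=3 product=3
t=3: arr=0 -> substrate=2 bound=3 product=3
t=4: arr=2 -> substrate=1 bound=3 product=6
t=5: arr=0 -> substrate=1 bound=3 product=6
t=6: arr=0 -> substrate=0 bound=1 product=9
t=7: arr=1 -> substrate=0 bound=2 product=9
t=8: arr=0 -> substrate=0 bound=1 product=10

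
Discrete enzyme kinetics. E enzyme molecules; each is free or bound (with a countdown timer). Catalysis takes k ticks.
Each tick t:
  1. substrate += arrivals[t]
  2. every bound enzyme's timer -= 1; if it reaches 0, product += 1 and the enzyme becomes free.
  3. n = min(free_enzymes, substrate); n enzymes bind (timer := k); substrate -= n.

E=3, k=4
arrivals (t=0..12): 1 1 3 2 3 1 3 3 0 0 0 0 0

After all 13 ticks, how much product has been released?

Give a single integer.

Answer: 7

Derivation:
t=0: arr=1 -> substrate=0 bound=1 product=0
t=1: arr=1 -> substrate=0 bound=2 product=0
t=2: arr=3 -> substrate=2 bound=3 product=0
t=3: arr=2 -> substrate=4 bound=3 product=0
t=4: arr=3 -> substrate=6 bound=3 product=1
t=5: arr=1 -> substrate=6 bound=3 product=2
t=6: arr=3 -> substrate=8 bound=3 product=3
t=7: arr=3 -> substrate=11 bound=3 product=3
t=8: arr=0 -> substrate=10 bound=3 product=4
t=9: arr=0 -> substrate=9 bound=3 product=5
t=10: arr=0 -> substrate=8 bound=3 product=6
t=11: arr=0 -> substrate=8 bound=3 product=6
t=12: arr=0 -> substrate=7 bound=3 product=7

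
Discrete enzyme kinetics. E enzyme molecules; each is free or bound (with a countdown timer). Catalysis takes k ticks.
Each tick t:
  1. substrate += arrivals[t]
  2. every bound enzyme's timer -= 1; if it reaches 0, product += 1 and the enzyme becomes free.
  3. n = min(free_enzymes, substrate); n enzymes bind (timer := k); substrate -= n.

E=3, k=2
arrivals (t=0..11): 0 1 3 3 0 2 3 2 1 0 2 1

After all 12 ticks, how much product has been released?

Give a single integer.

Answer: 13

Derivation:
t=0: arr=0 -> substrate=0 bound=0 product=0
t=1: arr=1 -> substrate=0 bound=1 product=0
t=2: arr=3 -> substrate=1 bound=3 product=0
t=3: arr=3 -> substrate=3 bound=3 product=1
t=4: arr=0 -> substrate=1 bound=3 product=3
t=5: arr=2 -> substrate=2 bound=3 product=4
t=6: arr=3 -> substrate=3 bound=3 product=6
t=7: arr=2 -> substrate=4 bound=3 product=7
t=8: arr=1 -> substrate=3 bound=3 product=9
t=9: arr=0 -> substrate=2 bound=3 product=10
t=10: arr=2 -> substrate=2 bound=3 product=12
t=11: arr=1 -> substrate=2 bound=3 product=13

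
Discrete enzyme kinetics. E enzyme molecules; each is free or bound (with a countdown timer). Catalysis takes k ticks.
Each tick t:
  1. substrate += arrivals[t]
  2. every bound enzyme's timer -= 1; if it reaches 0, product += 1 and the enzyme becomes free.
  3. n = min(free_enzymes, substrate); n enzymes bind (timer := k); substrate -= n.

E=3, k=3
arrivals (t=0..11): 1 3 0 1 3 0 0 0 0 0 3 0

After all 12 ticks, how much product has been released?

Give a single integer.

Answer: 8

Derivation:
t=0: arr=1 -> substrate=0 bound=1 product=0
t=1: arr=3 -> substrate=1 bound=3 product=0
t=2: arr=0 -> substrate=1 bound=3 product=0
t=3: arr=1 -> substrate=1 bound=3 product=1
t=4: arr=3 -> substrate=2 bound=3 product=3
t=5: arr=0 -> substrate=2 bound=3 product=3
t=6: arr=0 -> substrate=1 bound=3 product=4
t=7: arr=0 -> substrate=0 bound=2 product=6
t=8: arr=0 -> substrate=0 bound=2 product=6
t=9: arr=0 -> substrate=0 bound=1 product=7
t=10: arr=3 -> substrate=0 bound=3 product=8
t=11: arr=0 -> substrate=0 bound=3 product=8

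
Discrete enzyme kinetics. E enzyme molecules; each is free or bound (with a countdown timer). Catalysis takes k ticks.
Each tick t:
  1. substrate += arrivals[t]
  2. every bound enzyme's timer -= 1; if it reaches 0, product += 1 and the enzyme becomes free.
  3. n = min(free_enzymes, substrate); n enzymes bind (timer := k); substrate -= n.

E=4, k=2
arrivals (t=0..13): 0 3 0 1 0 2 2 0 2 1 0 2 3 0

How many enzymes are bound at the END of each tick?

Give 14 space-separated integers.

t=0: arr=0 -> substrate=0 bound=0 product=0
t=1: arr=3 -> substrate=0 bound=3 product=0
t=2: arr=0 -> substrate=0 bound=3 product=0
t=3: arr=1 -> substrate=0 bound=1 product=3
t=4: arr=0 -> substrate=0 bound=1 product=3
t=5: arr=2 -> substrate=0 bound=2 product=4
t=6: arr=2 -> substrate=0 bound=4 product=4
t=7: arr=0 -> substrate=0 bound=2 product=6
t=8: arr=2 -> substrate=0 bound=2 product=8
t=9: arr=1 -> substrate=0 bound=3 product=8
t=10: arr=0 -> substrate=0 bound=1 product=10
t=11: arr=2 -> substrate=0 bound=2 product=11
t=12: arr=3 -> substrate=1 bound=4 product=11
t=13: arr=0 -> substrate=0 bound=3 product=13

Answer: 0 3 3 1 1 2 4 2 2 3 1 2 4 3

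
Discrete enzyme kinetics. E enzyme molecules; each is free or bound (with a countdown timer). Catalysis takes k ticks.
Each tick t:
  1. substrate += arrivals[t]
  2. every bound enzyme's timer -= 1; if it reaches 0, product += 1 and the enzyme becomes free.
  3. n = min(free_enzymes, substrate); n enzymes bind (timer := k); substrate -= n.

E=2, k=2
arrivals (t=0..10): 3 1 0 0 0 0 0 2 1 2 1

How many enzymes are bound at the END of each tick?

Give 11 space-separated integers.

t=0: arr=3 -> substrate=1 bound=2 product=0
t=1: arr=1 -> substrate=2 bound=2 product=0
t=2: arr=0 -> substrate=0 bound=2 product=2
t=3: arr=0 -> substrate=0 bound=2 product=2
t=4: arr=0 -> substrate=0 bound=0 product=4
t=5: arr=0 -> substrate=0 bound=0 product=4
t=6: arr=0 -> substrate=0 bound=0 product=4
t=7: arr=2 -> substrate=0 bound=2 product=4
t=8: arr=1 -> substrate=1 bound=2 product=4
t=9: arr=2 -> substrate=1 bound=2 product=6
t=10: arr=1 -> substrate=2 bound=2 product=6

Answer: 2 2 2 2 0 0 0 2 2 2 2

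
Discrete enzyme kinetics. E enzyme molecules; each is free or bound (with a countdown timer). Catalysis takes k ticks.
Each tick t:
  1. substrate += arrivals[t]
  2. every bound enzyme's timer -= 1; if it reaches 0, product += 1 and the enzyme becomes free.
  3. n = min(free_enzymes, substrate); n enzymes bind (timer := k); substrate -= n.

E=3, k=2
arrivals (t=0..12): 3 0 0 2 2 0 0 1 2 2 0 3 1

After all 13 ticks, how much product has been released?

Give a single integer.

t=0: arr=3 -> substrate=0 bound=3 product=0
t=1: arr=0 -> substrate=0 bound=3 product=0
t=2: arr=0 -> substrate=0 bound=0 product=3
t=3: arr=2 -> substrate=0 bound=2 product=3
t=4: arr=2 -> substrate=1 bound=3 product=3
t=5: arr=0 -> substrate=0 bound=2 product=5
t=6: arr=0 -> substrate=0 bound=1 product=6
t=7: arr=1 -> substrate=0 bound=1 product=7
t=8: arr=2 -> substrate=0 bound=3 product=7
t=9: arr=2 -> substrate=1 bound=3 product=8
t=10: arr=0 -> substrate=0 bound=2 product=10
t=11: arr=3 -> substrate=1 bound=3 product=11
t=12: arr=1 -> substrate=1 bound=3 product=12

Answer: 12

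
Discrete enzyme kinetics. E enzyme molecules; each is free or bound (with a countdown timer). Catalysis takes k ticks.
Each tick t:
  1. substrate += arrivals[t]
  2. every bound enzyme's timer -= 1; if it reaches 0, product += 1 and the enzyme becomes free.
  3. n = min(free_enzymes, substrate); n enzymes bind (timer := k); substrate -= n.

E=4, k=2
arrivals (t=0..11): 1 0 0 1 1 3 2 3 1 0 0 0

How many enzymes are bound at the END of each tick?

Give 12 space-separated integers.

Answer: 1 1 0 1 2 4 4 4 4 2 1 0

Derivation:
t=0: arr=1 -> substrate=0 bound=1 product=0
t=1: arr=0 -> substrate=0 bound=1 product=0
t=2: arr=0 -> substrate=0 bound=0 product=1
t=3: arr=1 -> substrate=0 bound=1 product=1
t=4: arr=1 -> substrate=0 bound=2 product=1
t=5: arr=3 -> substrate=0 bound=4 product=2
t=6: arr=2 -> substrate=1 bound=4 product=3
t=7: arr=3 -> substrate=1 bound=4 product=6
t=8: arr=1 -> substrate=1 bound=4 product=7
t=9: arr=0 -> substrate=0 bound=2 product=10
t=10: arr=0 -> substrate=0 bound=1 product=11
t=11: arr=0 -> substrate=0 bound=0 product=12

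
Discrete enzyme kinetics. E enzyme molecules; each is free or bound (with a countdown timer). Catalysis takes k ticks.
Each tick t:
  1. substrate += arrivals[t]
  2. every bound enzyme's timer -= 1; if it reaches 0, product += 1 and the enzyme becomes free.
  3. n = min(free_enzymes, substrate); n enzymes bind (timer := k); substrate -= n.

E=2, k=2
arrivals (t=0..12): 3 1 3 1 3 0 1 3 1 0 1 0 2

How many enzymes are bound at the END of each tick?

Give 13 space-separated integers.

t=0: arr=3 -> substrate=1 bound=2 product=0
t=1: arr=1 -> substrate=2 bound=2 product=0
t=2: arr=3 -> substrate=3 bound=2 product=2
t=3: arr=1 -> substrate=4 bound=2 product=2
t=4: arr=3 -> substrate=5 bound=2 product=4
t=5: arr=0 -> substrate=5 bound=2 product=4
t=6: arr=1 -> substrate=4 bound=2 product=6
t=7: arr=3 -> substrate=7 bound=2 product=6
t=8: arr=1 -> substrate=6 bound=2 product=8
t=9: arr=0 -> substrate=6 bound=2 product=8
t=10: arr=1 -> substrate=5 bound=2 product=10
t=11: arr=0 -> substrate=5 bound=2 product=10
t=12: arr=2 -> substrate=5 bound=2 product=12

Answer: 2 2 2 2 2 2 2 2 2 2 2 2 2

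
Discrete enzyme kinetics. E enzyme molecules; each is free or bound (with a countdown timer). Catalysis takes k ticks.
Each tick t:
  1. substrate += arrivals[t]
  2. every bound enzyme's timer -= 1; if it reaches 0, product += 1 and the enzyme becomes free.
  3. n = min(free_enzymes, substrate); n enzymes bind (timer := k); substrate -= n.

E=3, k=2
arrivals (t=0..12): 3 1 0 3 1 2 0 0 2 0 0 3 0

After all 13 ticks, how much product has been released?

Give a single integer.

t=0: arr=3 -> substrate=0 bound=3 product=0
t=1: arr=1 -> substrate=1 bound=3 product=0
t=2: arr=0 -> substrate=0 bound=1 product=3
t=3: arr=3 -> substrate=1 bound=3 product=3
t=4: arr=1 -> substrate=1 bound=3 product=4
t=5: arr=2 -> substrate=1 bound=3 product=6
t=6: arr=0 -> substrate=0 bound=3 product=7
t=7: arr=0 -> substrate=0 bound=1 product=9
t=8: arr=2 -> substrate=0 bound=2 product=10
t=9: arr=0 -> substrate=0 bound=2 product=10
t=10: arr=0 -> substrate=0 bound=0 product=12
t=11: arr=3 -> substrate=0 bound=3 product=12
t=12: arr=0 -> substrate=0 bound=3 product=12

Answer: 12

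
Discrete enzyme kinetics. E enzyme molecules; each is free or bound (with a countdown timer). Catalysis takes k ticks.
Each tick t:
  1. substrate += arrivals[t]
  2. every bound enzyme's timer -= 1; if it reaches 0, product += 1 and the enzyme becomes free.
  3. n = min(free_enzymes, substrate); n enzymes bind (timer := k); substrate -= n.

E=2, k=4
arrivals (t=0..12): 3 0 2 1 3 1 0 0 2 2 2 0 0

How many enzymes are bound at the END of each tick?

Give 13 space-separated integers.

t=0: arr=3 -> substrate=1 bound=2 product=0
t=1: arr=0 -> substrate=1 bound=2 product=0
t=2: arr=2 -> substrate=3 bound=2 product=0
t=3: arr=1 -> substrate=4 bound=2 product=0
t=4: arr=3 -> substrate=5 bound=2 product=2
t=5: arr=1 -> substrate=6 bound=2 product=2
t=6: arr=0 -> substrate=6 bound=2 product=2
t=7: arr=0 -> substrate=6 bound=2 product=2
t=8: arr=2 -> substrate=6 bound=2 product=4
t=9: arr=2 -> substrate=8 bound=2 product=4
t=10: arr=2 -> substrate=10 bound=2 product=4
t=11: arr=0 -> substrate=10 bound=2 product=4
t=12: arr=0 -> substrate=8 bound=2 product=6

Answer: 2 2 2 2 2 2 2 2 2 2 2 2 2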